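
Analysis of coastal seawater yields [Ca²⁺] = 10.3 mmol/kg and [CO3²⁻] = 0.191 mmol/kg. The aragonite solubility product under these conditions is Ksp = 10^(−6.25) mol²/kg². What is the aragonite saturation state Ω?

Ksp = 10^(−6.25) = 5.623×10^-7
Ω = [Ca²⁺][CO3²⁻]/Ksp = (10.3×10^-3)(0.191×10^-3) / 5.623×10^-7 = 3.50

Ω = 3.50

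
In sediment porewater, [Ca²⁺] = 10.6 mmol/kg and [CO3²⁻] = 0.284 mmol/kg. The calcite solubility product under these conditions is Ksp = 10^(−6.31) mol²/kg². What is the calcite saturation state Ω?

Ω = 6.15

Ksp = 10^(−6.31) = 4.898×10^-7
Ω = [Ca²⁺][CO3²⁻]/Ksp = (10.6×10^-3)(0.284×10^-3) / 4.898×10^-7 = 6.15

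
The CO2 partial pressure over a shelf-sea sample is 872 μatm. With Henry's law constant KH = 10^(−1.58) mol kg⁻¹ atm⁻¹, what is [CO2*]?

KH = 10^(−1.58) = 2.630×10^-2 mol kg⁻¹ atm⁻¹
[CO2*] = KH · pCO2 = 2.630×10^-2 × 872×10^-6 atm = 2.29×10^-5 mol/kg

[CO2*] = 22.9 μmol/kg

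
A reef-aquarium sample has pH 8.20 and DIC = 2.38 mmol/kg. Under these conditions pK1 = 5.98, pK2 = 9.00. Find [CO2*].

[CO2*] = 12.3 μmol/kg

α₀ = 1 / (1 + K1/[H⁺] + K1K2/[H⁺]²) = 1 / (1 + 10^+2.22 + 10^+1.42)
   = 1 / (1 + 165.96 + 26.303) = 1/193.26 = 0.005174
[CO2*] = α₀ × DIC = 0.005174 × 2.38 = 0.0123 mmol/kg = 12.3 μmol/kg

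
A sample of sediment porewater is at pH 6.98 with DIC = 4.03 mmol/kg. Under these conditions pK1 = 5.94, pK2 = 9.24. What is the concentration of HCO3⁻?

α₁ = 1 / (1 + [H⁺]/K1 + K2/[H⁺]) = 1 / (1 + 10^-1.04 + 10^-2.26)
   = 1 / (1 + 0.091201 + 0.0054954) = 1/1.0967 = 0.9118
[HCO3⁻] = α₁ × DIC = 0.9118 × 4.03 = 3.67 mmol/kg

[HCO3⁻] = 3.67 mmol/kg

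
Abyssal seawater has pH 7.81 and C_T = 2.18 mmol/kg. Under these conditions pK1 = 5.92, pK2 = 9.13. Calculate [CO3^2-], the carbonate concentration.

α₂ = 1 / (1 + [H⁺]/K2 + [H⁺]²/(K1K2)) = 1 / (1 + 10^+1.32 + 10^-0.57)
   = 1 / (1 + 20.893 + 0.26915) = 1/22.162 = 0.04512
[CO3²⁻] = α₂ × DIC = 0.04512 × 2.18 = 0.0984 mmol/kg

[CO3²⁻] = 0.0984 mmol/kg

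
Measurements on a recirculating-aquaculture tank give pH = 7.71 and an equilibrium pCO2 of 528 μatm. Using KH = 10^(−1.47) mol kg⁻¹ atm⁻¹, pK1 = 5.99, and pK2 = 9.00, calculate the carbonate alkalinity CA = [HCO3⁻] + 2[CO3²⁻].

[CO2*] = KH · pCO2 = 10^(−1.47) × 528×10^-6 = 1.789×10^-5 mol/kg
α₀ = 1/(1 + K1/[H⁺] + K1K2/[H⁺]²) = 1/(1 + 10^+1.72 + 10^+0.43) = 0.01780
DIC = [CO2*]/α₀ = 1.789×10^-5 / 0.01780 = 1.005 mmol/kg
CA = (α₁ + 2α₂)·DIC = (0.9343 + 2×0.04792) × 1.005 = 1.04 mmol/kg

CA = 1.04 mmol/kg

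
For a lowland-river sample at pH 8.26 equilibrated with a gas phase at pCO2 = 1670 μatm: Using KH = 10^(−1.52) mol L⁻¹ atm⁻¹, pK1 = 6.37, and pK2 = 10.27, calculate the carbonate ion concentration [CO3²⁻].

[CO2*] = KH · pCO2 = 10^(−1.52) × 1670×10^-6 = 5.043×10^-5 mol/L
α₀ = 1/(1 + K1/[H⁺] + K1K2/[H⁺]²) = 1/(1 + 10^+1.89 + 10^-0.12) = 0.01260
DIC = [CO2*]/α₀ = 5.043×10^-5 / 0.01260 = 4.004 mmol/L
[CO3²⁻] = α₂·DIC; α₂ = 0.009556, so [CO3²⁻] = 0.009556 × 4.004 = 0.0383 mmol/L

[CO3²⁻] = 0.0383 mmol/L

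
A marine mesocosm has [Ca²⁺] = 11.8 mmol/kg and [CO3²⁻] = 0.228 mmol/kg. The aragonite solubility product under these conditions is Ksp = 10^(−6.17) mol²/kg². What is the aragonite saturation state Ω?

Ksp = 10^(−6.17) = 6.761×10^-7
Ω = [Ca²⁺][CO3²⁻]/Ksp = (11.8×10^-3)(0.228×10^-3) / 6.761×10^-7 = 3.98

Ω = 3.98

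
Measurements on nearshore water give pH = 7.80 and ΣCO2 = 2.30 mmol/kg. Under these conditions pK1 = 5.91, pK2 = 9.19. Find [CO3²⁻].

[CO3²⁻] = 0.0889 mmol/kg

α₂ = 1 / (1 + [H⁺]/K2 + [H⁺]²/(K1K2)) = 1 / (1 + 10^+1.39 + 10^-0.50)
   = 1 / (1 + 24.547 + 0.31623) = 1/25.863 = 0.03866
[CO3²⁻] = α₂ × DIC = 0.03866 × 2.30 = 0.0889 mmol/kg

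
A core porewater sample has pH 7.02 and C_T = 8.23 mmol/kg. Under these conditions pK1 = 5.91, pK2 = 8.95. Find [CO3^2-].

[CO3²⁻] = 0.0888 mmol/kg

α₂ = 1 / (1 + [H⁺]/K2 + [H⁺]²/(K1K2)) = 1 / (1 + 10^+1.93 + 10^+0.82)
   = 1 / (1 + 85.114 + 6.6069) = 1/92.721 = 0.01079
[CO3²⁻] = α₂ × DIC = 0.01079 × 8.23 = 0.0888 mmol/kg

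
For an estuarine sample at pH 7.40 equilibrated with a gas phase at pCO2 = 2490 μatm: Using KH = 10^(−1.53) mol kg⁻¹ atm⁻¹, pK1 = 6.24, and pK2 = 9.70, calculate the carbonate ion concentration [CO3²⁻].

[CO2*] = KH · pCO2 = 10^(−1.53) × 2490×10^-6 = 7.349×10^-5 mol/kg
α₀ = 1/(1 + K1/[H⁺] + K1K2/[H⁺]²) = 1/(1 + 10^+1.16 + 10^-1.14) = 0.06440
DIC = [CO2*]/α₀ = 7.349×10^-5 / 0.06440 = 1.141 mmol/kg
[CO3²⁻] = α₂·DIC; α₂ = 0.004666, so [CO3²⁻] = 0.004666 × 1.141 = 0.00532 mmol/kg = 5.32 μmol/kg

[CO3²⁻] = 5.32 μmol/kg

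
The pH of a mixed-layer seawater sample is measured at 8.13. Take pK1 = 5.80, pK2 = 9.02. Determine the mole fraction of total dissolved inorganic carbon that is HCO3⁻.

α₁ = 0.882

α₁ = 1 / (1 + [H⁺]/K1 + K2/[H⁺]) = 1 / (1 + 10^-2.33 + 10^-0.89)
   = 1 / (1 + 0.0046774 + 0.12882) = 1/1.1335 = 0.8822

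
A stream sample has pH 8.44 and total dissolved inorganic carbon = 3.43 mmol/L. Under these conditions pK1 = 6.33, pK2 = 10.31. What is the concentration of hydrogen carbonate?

α₁ = 1 / (1 + [H⁺]/K1 + K2/[H⁺]) = 1 / (1 + 10^-2.11 + 10^-1.87)
   = 1 / (1 + 0.0077625 + 0.013490) = 1/1.0213 = 0.9792
[HCO3⁻] = α₁ × DIC = 0.9792 × 3.43 = 3.36 mmol/L

[HCO3⁻] = 3.36 mmol/L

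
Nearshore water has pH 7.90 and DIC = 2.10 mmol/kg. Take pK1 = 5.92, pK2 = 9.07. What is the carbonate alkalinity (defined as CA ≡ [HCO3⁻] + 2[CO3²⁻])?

CA = 2.21 mmol/kg

CA = [HCO3⁻] + 2[CO3²⁻] = (α₁ + 2α₂)·DIC
At pH 7.90: [H⁺]/K1 = 10^-1.98 = 0.010471, K2/[H⁺] = 10^-1.17 = 0.067608
α₁ = 1/(1 + 0.010471 + 0.067608) = 1/1.0781 = 0.9276; α₂ = α₁·K2/[H⁺] = 0.06271
α₁ + 2α₂ = 1.0530
CA = 1.0530 × 2.10 = 2.21 mmol/kg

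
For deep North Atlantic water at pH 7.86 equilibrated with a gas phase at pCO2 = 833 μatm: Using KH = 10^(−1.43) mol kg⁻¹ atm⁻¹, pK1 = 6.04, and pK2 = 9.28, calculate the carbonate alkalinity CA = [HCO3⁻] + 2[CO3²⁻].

[CO2*] = KH · pCO2 = 10^(−1.43) × 833×10^-6 = 3.095×10^-5 mol/kg
α₀ = 1/(1 + K1/[H⁺] + K1K2/[H⁺]²) = 1/(1 + 10^+1.82 + 10^+0.40) = 0.01437
DIC = [CO2*]/α₀ = 3.095×10^-5 / 0.01437 = 2.153 mmol/kg
CA = (α₁ + 2α₂)·DIC = (0.9495 + 2×0.03610) × 2.153 = 2.20 mmol/kg

CA = 2.20 mmol/kg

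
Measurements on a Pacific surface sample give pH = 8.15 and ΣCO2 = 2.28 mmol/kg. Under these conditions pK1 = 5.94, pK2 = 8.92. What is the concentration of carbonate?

[CO3²⁻] = 0.329 mmol/kg

α₂ = 1 / (1 + [H⁺]/K2 + [H⁺]²/(K1K2)) = 1 / (1 + 10^+0.77 + 10^-1.44)
   = 1 / (1 + 5.8884 + 0.036308) = 1/6.9247 = 0.1444
[CO3²⁻] = α₂ × DIC = 0.1444 × 2.28 = 0.329 mmol/kg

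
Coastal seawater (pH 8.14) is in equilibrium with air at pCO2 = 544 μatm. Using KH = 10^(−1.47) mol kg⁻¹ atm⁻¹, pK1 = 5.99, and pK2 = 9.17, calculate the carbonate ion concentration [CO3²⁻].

[CO3²⁻] = 0.243 mmol/kg

[CO2*] = KH · pCO2 = 10^(−1.47) × 544×10^-6 = 1.843×10^-5 mol/kg
α₀ = 1/(1 + K1/[H⁺] + K1K2/[H⁺]²) = 1/(1 + 10^+2.15 + 10^+1.12) = 0.006434
DIC = [CO2*]/α₀ = 1.843×10^-5 / 0.006434 = 2.865 mmol/kg
[CO3²⁻] = α₂·DIC; α₂ = 0.08481, so [CO3²⁻] = 0.08481 × 2.865 = 0.243 mmol/kg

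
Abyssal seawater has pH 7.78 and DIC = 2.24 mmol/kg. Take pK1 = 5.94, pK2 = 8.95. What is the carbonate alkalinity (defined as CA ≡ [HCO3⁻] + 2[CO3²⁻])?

CA = [HCO3⁻] + 2[CO3²⁻] = (α₁ + 2α₂)·DIC
At pH 7.78: [H⁺]/K1 = 10^-1.84 = 0.014454, K2/[H⁺] = 10^-1.17 = 0.067608
α₁ = 1/(1 + 0.014454 + 0.067608) = 1/1.0821 = 0.9242; α₂ = α₁·K2/[H⁺] = 0.06248
α₁ + 2α₂ = 1.0491
CA = 1.0491 × 2.24 = 2.35 mmol/kg

CA = 2.35 mmol/kg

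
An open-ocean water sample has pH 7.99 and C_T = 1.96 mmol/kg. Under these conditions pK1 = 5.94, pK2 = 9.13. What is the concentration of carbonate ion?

[CO3²⁻] = 0.131 mmol/kg

α₂ = 1 / (1 + [H⁺]/K2 + [H⁺]²/(K1K2)) = 1 / (1 + 10^+1.14 + 10^-0.91)
   = 1 / (1 + 13.804 + 0.12303) = 1/14.927 = 0.06699
[CO3²⁻] = α₂ × DIC = 0.06699 × 1.96 = 0.131 mmol/kg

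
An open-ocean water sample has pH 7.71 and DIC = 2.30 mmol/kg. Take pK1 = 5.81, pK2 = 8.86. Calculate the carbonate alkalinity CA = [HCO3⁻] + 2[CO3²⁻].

CA = 2.42 mmol/kg

CA = [HCO3⁻] + 2[CO3²⁻] = (α₁ + 2α₂)·DIC
At pH 7.71: [H⁺]/K1 = 10^-1.90 = 0.012589, K2/[H⁺] = 10^-1.15 = 0.070795
α₁ = 1/(1 + 0.012589 + 0.070795) = 1/1.0834 = 0.9230; α₂ = α₁·K2/[H⁺] = 0.06535
α₁ + 2α₂ = 1.0537
CA = 1.0537 × 2.30 = 2.42 mmol/kg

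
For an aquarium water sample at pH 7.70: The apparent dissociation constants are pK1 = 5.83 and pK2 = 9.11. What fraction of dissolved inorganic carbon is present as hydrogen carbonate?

α₁ = 1 / (1 + [H⁺]/K1 + K2/[H⁺]) = 1 / (1 + 10^-1.87 + 10^-1.41)
   = 1 / (1 + 0.013490 + 0.038905) = 1/1.0524 = 0.9502

α₁ = 0.950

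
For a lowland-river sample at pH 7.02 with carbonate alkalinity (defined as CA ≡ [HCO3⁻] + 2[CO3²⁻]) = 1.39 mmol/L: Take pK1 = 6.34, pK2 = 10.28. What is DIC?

CA = [HCO3⁻] + 2[CO3²⁻] = (α₁ + 2α₂)·DIC
At pH 7.02: [H⁺]/K1 = 10^-0.68 = 0.20893, K2/[H⁺] = 10^-3.26 = 0.00054954
α₁ = 1/(1 + 0.20893 + 0.00054954) = 1/1.2095 = 0.8268; α₂ = α₁·K2/[H⁺] = 0.0004544
α₁ + 2α₂ = 0.8277
DIC = CA / (α₁ + 2α₂) = 1.39 / 0.8277 = 1.68 mmol/L

DIC = 1.68 mmol/L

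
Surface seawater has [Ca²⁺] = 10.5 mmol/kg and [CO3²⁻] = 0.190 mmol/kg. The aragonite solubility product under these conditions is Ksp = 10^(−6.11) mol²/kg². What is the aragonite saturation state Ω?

Ksp = 10^(−6.11) = 7.762×10^-7
Ω = [Ca²⁺][CO3²⁻]/Ksp = (10.5×10^-3)(0.190×10^-3) / 7.762×10^-7 = 2.57

Ω = 2.57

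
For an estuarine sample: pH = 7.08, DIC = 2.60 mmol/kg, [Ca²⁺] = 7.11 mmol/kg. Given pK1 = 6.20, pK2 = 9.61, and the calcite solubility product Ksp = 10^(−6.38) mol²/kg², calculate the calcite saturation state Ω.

α₂ = 1 / (1 + [H⁺]/K2 + [H⁺]²/(K1K2)) = 1 / (1 + 10^+2.53 + 10^+1.65)
   = 1 / (1 + 338.84 + 44.668) = 1/384.51 = 0.002601
[CO3²⁻] = α₂ × DIC = 0.002601 × 2.60 = 0.006762 mmol/kg = 6.762 μmol/kg
Ksp = 10^(−6.38) = 4.169×10^-7
Ω = [Ca²⁺][CO3²⁻]/Ksp = (7.11×10^-3)(6.762×10^-6) / 4.169×10^-7 = 0.115

Ω = 0.115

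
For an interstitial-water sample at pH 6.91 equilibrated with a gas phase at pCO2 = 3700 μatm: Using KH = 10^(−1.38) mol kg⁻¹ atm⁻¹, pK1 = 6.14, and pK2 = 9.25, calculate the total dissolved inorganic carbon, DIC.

DIC = 1.07 mmol/kg

[CO2*] = KH · pCO2 = 10^(−1.38) × 3700×10^-6 = 1.542×10^-4 mol/kg
α₀ = 1/(1 + K1/[H⁺] + K1K2/[H⁺]²) = 1/(1 + 10^+0.77 + 10^-1.57) = 0.1446
DIC = [CO2*]/α₀ = 1.542×10^-4 / 0.1446 = 1.07 mmol/kg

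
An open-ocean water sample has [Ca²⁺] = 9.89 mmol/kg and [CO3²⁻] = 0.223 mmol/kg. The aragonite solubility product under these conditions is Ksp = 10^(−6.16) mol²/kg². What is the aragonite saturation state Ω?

Ksp = 10^(−6.16) = 6.918×10^-7
Ω = [Ca²⁺][CO3²⁻]/Ksp = (9.89×10^-3)(0.223×10^-3) / 6.918×10^-7 = 3.19

Ω = 3.19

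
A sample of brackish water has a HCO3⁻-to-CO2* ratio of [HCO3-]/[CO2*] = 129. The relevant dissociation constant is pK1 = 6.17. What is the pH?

From K1 = [H⁺][HCO3-]/[CO2*]:  pH = pK1 + log₁₀([HCO3-]/[CO2*])
log₁₀(129) = +2.111
pH = 6.17 + (+2.111) = 8.28

pH = 8.28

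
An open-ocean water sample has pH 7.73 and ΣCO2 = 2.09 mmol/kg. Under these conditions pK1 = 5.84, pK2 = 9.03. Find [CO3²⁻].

[CO3²⁻] = 0.0985 mmol/kg

α₂ = 1 / (1 + [H⁺]/K2 + [H⁺]²/(K1K2)) = 1 / (1 + 10^+1.30 + 10^-0.59)
   = 1 / (1 + 19.953 + 0.25704) = 1/21.210 = 0.04715
[CO3²⁻] = α₂ × DIC = 0.04715 × 2.09 = 0.0985 mmol/kg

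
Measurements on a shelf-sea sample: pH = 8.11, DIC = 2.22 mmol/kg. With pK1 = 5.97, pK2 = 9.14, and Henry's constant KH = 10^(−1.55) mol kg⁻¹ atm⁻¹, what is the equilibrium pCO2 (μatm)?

α₀ = 1 / (1 + K1/[H⁺] + K1K2/[H⁺]²) = 1 / (1 + 10^+2.14 + 10^+1.11)
   = 1 / (1 + 138.04 + 12.882) = 1/151.92 = 0.006582
[CO2*] = α₀ × DIC = 0.006582 × 2.22 = 0.01461 mmol/kg = 14.61 μmol/kg
pCO2 = [CO2*]/KH = 1.461×10^-5 / 2.818×10^-2 = 518 μatm

pCO2 = 518 μatm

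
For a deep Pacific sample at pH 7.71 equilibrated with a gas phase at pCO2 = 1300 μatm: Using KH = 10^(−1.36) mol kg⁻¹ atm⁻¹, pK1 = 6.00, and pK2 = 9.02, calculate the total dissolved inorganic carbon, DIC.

[CO2*] = KH · pCO2 = 10^(−1.36) × 1300×10^-6 = 5.675×10^-5 mol/kg
α₀ = 1/(1 + K1/[H⁺] + K1K2/[H⁺]²) = 1/(1 + 10^+1.71 + 10^+0.40) = 0.01825
DIC = [CO2*]/α₀ = 5.675×10^-5 / 0.01825 = 3.11 mmol/kg

DIC = 3.11 mmol/kg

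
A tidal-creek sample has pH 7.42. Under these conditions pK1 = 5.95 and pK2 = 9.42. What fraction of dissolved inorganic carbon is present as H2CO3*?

α₀ = 1 / (1 + K1/[H⁺] + K1K2/[H⁺]²) = 1 / (1 + 10^+1.47 + 10^-0.53)
   = 1 / (1 + 29.512 + 0.29512) = 1/30.807 = 0.03246

α₀ = 0.0325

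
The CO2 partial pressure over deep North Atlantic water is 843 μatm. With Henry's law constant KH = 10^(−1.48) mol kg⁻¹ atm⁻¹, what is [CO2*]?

[CO2*] = 27.9 μmol/kg

KH = 10^(−1.48) = 3.311×10^-2 mol kg⁻¹ atm⁻¹
[CO2*] = KH · pCO2 = 3.311×10^-2 × 843×10^-6 atm = 2.79×10^-5 mol/kg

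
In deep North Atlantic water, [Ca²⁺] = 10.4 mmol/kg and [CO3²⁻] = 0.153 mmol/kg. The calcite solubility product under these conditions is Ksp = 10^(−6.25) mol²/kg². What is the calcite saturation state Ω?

Ω = 2.83

Ksp = 10^(−6.25) = 5.623×10^-7
Ω = [Ca²⁺][CO3²⁻]/Ksp = (10.4×10^-3)(0.153×10^-3) / 5.623×10^-7 = 2.83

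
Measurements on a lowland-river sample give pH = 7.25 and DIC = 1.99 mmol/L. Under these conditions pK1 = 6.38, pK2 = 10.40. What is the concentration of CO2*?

[CO2*] = 0.236 mmol/L

α₀ = 1 / (1 + K1/[H⁺] + K1K2/[H⁺]²) = 1 / (1 + 10^+0.87 + 10^-2.28)
   = 1 / (1 + 7.4131 + 0.0052481) = 1/8.4184 = 0.1188
[CO2*] = α₀ × DIC = 0.1188 × 1.99 = 0.236 mmol/L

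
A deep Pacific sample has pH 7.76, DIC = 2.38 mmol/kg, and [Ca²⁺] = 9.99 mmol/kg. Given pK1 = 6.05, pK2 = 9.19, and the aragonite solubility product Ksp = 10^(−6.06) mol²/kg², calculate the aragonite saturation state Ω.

α₂ = 1 / (1 + [H⁺]/K2 + [H⁺]²/(K1K2)) = 1 / (1 + 10^+1.43 + 10^-0.28)
   = 1 / (1 + 26.915 + 0.52481) = 1/28.440 = 0.03516
[CO3²⁻] = α₂ × DIC = 0.03516 × 2.38 = 0.08368 mmol/kg
Ksp = 10^(−6.06) = 8.710×10^-7
Ω = [Ca²⁺][CO3²⁻]/Ksp = (9.99×10^-3)(8.368×10^-5) / 8.710×10^-7 = 0.960

Ω = 0.960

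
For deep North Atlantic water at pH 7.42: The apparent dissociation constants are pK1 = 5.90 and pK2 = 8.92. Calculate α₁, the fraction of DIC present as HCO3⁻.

α₁ = 1 / (1 + [H⁺]/K1 + K2/[H⁺]) = 1 / (1 + 10^-1.52 + 10^-1.50)
   = 1 / (1 + 0.030200 + 0.031623) = 1/1.0618 = 0.9418

α₁ = 0.942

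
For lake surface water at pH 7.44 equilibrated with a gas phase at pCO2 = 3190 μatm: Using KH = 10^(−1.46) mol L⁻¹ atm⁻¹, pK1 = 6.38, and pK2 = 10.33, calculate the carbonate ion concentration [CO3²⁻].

[CO2*] = KH · pCO2 = 10^(−1.46) × 3190×10^-6 = 1.106×10^-4 mol/L
α₀ = 1/(1 + K1/[H⁺] + K1K2/[H⁺]²) = 1/(1 + 10^+1.06 + 10^-1.83) = 0.08002
DIC = [CO2*]/α₀ = 1.106×10^-4 / 0.08002 = 1.382 mmol/L
[CO3²⁻] = α₂·DIC; α₂ = 0.001184, so [CO3²⁻] = 0.001184 × 1.382 = 0.00164 mmol/L = 1.64 μmol/L

[CO3²⁻] = 1.64 μmol/L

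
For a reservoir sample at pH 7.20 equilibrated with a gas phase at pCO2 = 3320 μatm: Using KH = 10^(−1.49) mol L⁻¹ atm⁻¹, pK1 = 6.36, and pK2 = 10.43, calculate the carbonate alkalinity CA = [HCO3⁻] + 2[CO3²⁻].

CA = 0.744 mmol/L

[CO2*] = KH · pCO2 = 10^(−1.49) × 3320×10^-6 = 1.074×10^-4 mol/L
α₀ = 1/(1 + K1/[H⁺] + K1K2/[H⁺]²) = 1/(1 + 10^+0.84 + 10^-2.39) = 0.1262
DIC = [CO2*]/α₀ = 1.074×10^-4 / 0.1262 = 0.8511 mmol/L
CA = (α₁ + 2α₂)·DIC = (0.8733 + 2×0.0005142) × 0.8511 = 0.744 mmol/L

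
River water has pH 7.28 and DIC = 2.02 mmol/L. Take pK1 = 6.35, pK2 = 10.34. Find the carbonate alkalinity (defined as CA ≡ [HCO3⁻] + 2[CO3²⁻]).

CA = 1.81 mmol/L

CA = [HCO3⁻] + 2[CO3²⁻] = (α₁ + 2α₂)·DIC
At pH 7.28: [H⁺]/K1 = 10^-0.93 = 0.11749, K2/[H⁺] = 10^-3.06 = 0.00087096
α₁ = 1/(1 + 0.11749 + 0.00087096) = 1/1.1184 = 0.8942; α₂ = α₁·K2/[H⁺] = 0.0007788
α₁ + 2α₂ = 0.8957
CA = 0.8957 × 2.02 = 1.81 mmol/L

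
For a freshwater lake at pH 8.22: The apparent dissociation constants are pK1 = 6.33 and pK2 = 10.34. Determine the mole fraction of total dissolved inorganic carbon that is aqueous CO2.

α₀ = 1 / (1 + K1/[H⁺] + K1K2/[H⁺]²) = 1 / (1 + 10^+1.89 + 10^-0.23)
   = 1 / (1 + 77.625 + 0.58884) = 1/79.214 = 0.01262

α₀ = 0.0126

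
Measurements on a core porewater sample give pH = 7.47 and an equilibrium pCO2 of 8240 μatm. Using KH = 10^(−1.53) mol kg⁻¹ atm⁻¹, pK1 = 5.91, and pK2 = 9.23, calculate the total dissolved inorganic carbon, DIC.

DIC = 9.23 mmol/kg

[CO2*] = KH · pCO2 = 10^(−1.53) × 8240×10^-6 = 2.432×10^-4 mol/kg
α₀ = 1/(1 + K1/[H⁺] + K1K2/[H⁺]²) = 1/(1 + 10^+1.56 + 10^-0.20) = 0.02636
DIC = [CO2*]/α₀ = 2.432×10^-4 / 0.02636 = 9.23 mmol/kg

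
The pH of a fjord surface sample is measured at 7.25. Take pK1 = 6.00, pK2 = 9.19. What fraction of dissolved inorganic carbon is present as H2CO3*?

α₀ = 0.0527

α₀ = 1 / (1 + K1/[H⁺] + K1K2/[H⁺]²) = 1 / (1 + 10^+1.25 + 10^-0.69)
   = 1 / (1 + 17.783 + 0.20417) = 1/18.987 = 0.05267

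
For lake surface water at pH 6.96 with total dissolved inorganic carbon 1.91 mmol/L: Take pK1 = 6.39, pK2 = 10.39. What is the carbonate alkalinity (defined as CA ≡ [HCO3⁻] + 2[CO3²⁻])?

CA = 1.51 mmol/L

CA = [HCO3⁻] + 2[CO3²⁻] = (α₁ + 2α₂)·DIC
At pH 6.96: [H⁺]/K1 = 10^-0.57 = 0.26915, K2/[H⁺] = 10^-3.43 = 0.00037154
α₁ = 1/(1 + 0.26915 + 0.00037154) = 1/1.2695 = 0.7877; α₂ = α₁·K2/[H⁺] = 0.0002927
α₁ + 2α₂ = 0.7883
CA = 0.7883 × 1.91 = 1.51 mmol/L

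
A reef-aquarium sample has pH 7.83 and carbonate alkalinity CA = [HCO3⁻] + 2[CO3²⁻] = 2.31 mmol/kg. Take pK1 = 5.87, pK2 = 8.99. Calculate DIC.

DIC = 2.19 mmol/kg

CA = [HCO3⁻] + 2[CO3²⁻] = (α₁ + 2α₂)·DIC
At pH 7.83: [H⁺]/K1 = 10^-1.96 = 0.010965, K2/[H⁺] = 10^-1.16 = 0.069183
α₁ = 1/(1 + 0.010965 + 0.069183) = 1/1.0801 = 0.9258; α₂ = α₁·K2/[H⁺] = 0.06405
α₁ + 2α₂ = 1.0539
DIC = CA / (α₁ + 2α₂) = 2.31 / 1.0539 = 2.19 mmol/kg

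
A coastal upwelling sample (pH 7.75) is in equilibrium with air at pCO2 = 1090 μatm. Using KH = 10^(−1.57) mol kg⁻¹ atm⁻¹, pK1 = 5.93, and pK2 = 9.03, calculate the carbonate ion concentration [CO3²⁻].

[CO2*] = KH · pCO2 = 10^(−1.57) × 1090×10^-6 = 2.934×10^-5 mol/kg
α₀ = 1/(1 + K1/[H⁺] + K1K2/[H⁺]²) = 1/(1 + 10^+1.82 + 10^+0.54) = 0.01418
DIC = [CO2*]/α₀ = 2.934×10^-5 / 0.01418 = 2.069 mmol/kg
[CO3²⁻] = α₂·DIC; α₂ = 0.04916, so [CO3²⁻] = 0.04916 × 2.069 = 0.102 mmol/kg

[CO3²⁻] = 0.102 mmol/kg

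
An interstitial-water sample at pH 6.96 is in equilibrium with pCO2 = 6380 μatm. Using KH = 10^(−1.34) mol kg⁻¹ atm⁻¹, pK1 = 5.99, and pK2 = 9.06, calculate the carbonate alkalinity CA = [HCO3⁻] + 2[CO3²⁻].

[CO2*] = KH · pCO2 = 10^(−1.34) × 6380×10^-6 = 2.916×10^-4 mol/kg
α₀ = 1/(1 + K1/[H⁺] + K1K2/[H⁺]²) = 1/(1 + 10^+0.97 + 10^-1.13) = 0.09609
DIC = [CO2*]/α₀ = 2.916×10^-4 / 0.09609 = 3.035 mmol/kg
CA = (α₁ + 2α₂)·DIC = (0.8968 + 2×0.007123) × 3.035 = 2.76 mmol/kg

CA = 2.76 mmol/kg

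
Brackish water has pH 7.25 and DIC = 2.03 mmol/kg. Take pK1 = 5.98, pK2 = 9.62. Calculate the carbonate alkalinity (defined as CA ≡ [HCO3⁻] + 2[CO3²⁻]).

CA = 1.94 mmol/kg

CA = [HCO3⁻] + 2[CO3²⁻] = (α₁ + 2α₂)·DIC
At pH 7.25: [H⁺]/K1 = 10^-1.27 = 0.053703, K2/[H⁺] = 10^-2.37 = 0.0042658
α₁ = 1/(1 + 0.053703 + 0.0042658) = 1/1.0580 = 0.9452; α₂ = α₁·K2/[H⁺] = 0.004032
α₁ + 2α₂ = 0.9533
CA = 0.9533 × 2.03 = 1.94 mmol/kg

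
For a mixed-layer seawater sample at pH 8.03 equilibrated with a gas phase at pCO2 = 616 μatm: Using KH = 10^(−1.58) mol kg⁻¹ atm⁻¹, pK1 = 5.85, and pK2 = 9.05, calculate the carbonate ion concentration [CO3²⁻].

[CO2*] = KH · pCO2 = 10^(−1.58) × 616×10^-6 = 1.620×10^-5 mol/kg
α₀ = 1/(1 + K1/[H⁺] + K1K2/[H⁺]²) = 1/(1 + 10^+2.18 + 10^+1.16) = 0.005995
DIC = [CO2*]/α₀ = 1.620×10^-5 / 0.005995 = 2.703 mmol/kg
[CO3²⁻] = α₂·DIC; α₂ = 0.08665, so [CO3²⁻] = 0.08665 × 2.703 = 0.234 mmol/kg

[CO3²⁻] = 0.234 mmol/kg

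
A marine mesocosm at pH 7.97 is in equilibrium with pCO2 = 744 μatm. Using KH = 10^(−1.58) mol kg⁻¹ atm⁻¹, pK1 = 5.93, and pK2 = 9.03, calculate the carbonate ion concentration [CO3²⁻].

[CO3²⁻] = 0.187 mmol/kg

[CO2*] = KH · pCO2 = 10^(−1.58) × 744×10^-6 = 1.957×10^-5 mol/kg
α₀ = 1/(1 + K1/[H⁺] + K1K2/[H⁺]²) = 1/(1 + 10^+2.04 + 10^+0.98) = 0.008320
DIC = [CO2*]/α₀ = 1.957×10^-5 / 0.008320 = 2.352 mmol/kg
[CO3²⁻] = α₂·DIC; α₂ = 0.07945, so [CO3²⁻] = 0.07945 × 2.352 = 0.187 mmol/kg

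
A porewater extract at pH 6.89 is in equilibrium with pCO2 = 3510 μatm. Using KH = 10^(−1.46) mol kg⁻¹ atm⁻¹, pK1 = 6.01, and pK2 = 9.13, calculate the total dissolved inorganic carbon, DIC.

[CO2*] = KH · pCO2 = 10^(−1.46) × 3510×10^-6 = 1.217×10^-4 mol/kg
α₀ = 1/(1 + K1/[H⁺] + K1K2/[H⁺]²) = 1/(1 + 10^+0.88 + 10^-1.36) = 0.1159
DIC = [CO2*]/α₀ = 1.217×10^-4 / 0.1159 = 1.05 mmol/kg

DIC = 1.05 mmol/kg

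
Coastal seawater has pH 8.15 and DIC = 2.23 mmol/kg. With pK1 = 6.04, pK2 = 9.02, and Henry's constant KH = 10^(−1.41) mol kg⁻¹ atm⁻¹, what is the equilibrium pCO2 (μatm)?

pCO2 = 389 μatm

α₀ = 1 / (1 + K1/[H⁺] + K1K2/[H⁺]²) = 1 / (1 + 10^+2.11 + 10^+1.24)
   = 1 / (1 + 128.82 + 17.378) = 1/147.20 = 0.006793
[CO2*] = α₀ × DIC = 0.006793 × 2.23 = 0.01515 mmol/kg = 15.15 μmol/kg
pCO2 = [CO2*]/KH = 1.515×10^-5 / 3.890×10^-2 = 389 μatm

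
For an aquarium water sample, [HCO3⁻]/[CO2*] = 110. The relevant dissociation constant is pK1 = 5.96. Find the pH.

From K1 = [H⁺][HCO3⁻]/[CO2*]:  pH = pK1 + log₁₀([HCO3⁻]/[CO2*])
log₁₀(110) = +2.041
pH = 5.96 + (+2.041) = 8.00

pH = 8.00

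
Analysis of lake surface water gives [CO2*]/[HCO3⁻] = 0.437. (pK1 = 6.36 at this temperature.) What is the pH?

From K1 = [H⁺][HCO3⁻]/[CO2*]:  pH = pK1 − log₁₀([CO2*]/[HCO3⁻])
log₁₀(0.437) = -0.360
pH = 6.36 − (-0.360) = 6.72

pH = 6.72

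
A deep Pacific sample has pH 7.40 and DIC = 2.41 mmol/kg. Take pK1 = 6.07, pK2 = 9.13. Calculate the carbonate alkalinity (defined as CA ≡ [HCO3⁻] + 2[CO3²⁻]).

CA = [HCO3⁻] + 2[CO3²⁻] = (α₁ + 2α₂)·DIC
At pH 7.40: [H⁺]/K1 = 10^-1.33 = 0.046774, K2/[H⁺] = 10^-1.73 = 0.018621
α₁ = 1/(1 + 0.046774 + 0.018621) = 1/1.0654 = 0.9386; α₂ = α₁·K2/[H⁺] = 0.01748
α₁ + 2α₂ = 0.9736
CA = 0.9736 × 2.41 = 2.35 mmol/kg

CA = 2.35 mmol/kg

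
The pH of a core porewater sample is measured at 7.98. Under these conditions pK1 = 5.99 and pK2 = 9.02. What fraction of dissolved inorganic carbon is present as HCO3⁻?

α₁ = 0.908

α₁ = 1 / (1 + [H⁺]/K1 + K2/[H⁺]) = 1 / (1 + 10^-1.99 + 10^-1.04)
   = 1 / (1 + 0.010233 + 0.091201) = 1/1.1014 = 0.9079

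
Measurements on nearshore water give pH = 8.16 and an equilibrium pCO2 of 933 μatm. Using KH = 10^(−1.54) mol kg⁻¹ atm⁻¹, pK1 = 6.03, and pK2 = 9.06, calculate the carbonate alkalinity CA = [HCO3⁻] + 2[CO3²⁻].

[CO2*] = KH · pCO2 = 10^(−1.54) × 933×10^-6 = 2.691×10^-5 mol/kg
α₀ = 1/(1 + K1/[H⁺] + K1K2/[H⁺]²) = 1/(1 + 10^+2.13 + 10^+1.23) = 0.006541
DIC = [CO2*]/α₀ = 2.691×10^-5 / 0.006541 = 4.114 mmol/kg
CA = (α₁ + 2α₂)·DIC = (0.8824 + 2×0.1111) × 4.114 = 4.54 mmol/kg

CA = 4.54 mmol/kg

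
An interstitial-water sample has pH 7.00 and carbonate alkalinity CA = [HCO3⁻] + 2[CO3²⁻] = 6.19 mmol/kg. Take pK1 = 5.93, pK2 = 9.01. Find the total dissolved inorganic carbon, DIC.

DIC = 6.65 mmol/kg

CA = [HCO3⁻] + 2[CO3²⁻] = (α₁ + 2α₂)·DIC
At pH 7.00: [H⁺]/K1 = 10^-1.07 = 0.085114, K2/[H⁺] = 10^-2.01 = 0.0097724
α₁ = 1/(1 + 0.085114 + 0.0097724) = 1/1.0949 = 0.9133; α₂ = α₁·K2/[H⁺] = 0.008925
α₁ + 2α₂ = 0.9312
DIC = CA / (α₁ + 2α₂) = 6.19 / 0.9312 = 6.65 mmol/kg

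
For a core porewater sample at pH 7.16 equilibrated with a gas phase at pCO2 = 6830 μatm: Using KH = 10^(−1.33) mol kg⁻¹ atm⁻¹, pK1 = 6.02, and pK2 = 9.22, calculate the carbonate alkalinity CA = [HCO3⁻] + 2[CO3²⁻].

CA = 4.49 mmol/kg

[CO2*] = KH · pCO2 = 10^(−1.33) × 6830×10^-6 = 3.195×10^-4 mol/kg
α₀ = 1/(1 + K1/[H⁺] + K1K2/[H⁺]²) = 1/(1 + 10^+1.14 + 10^-0.92) = 0.06701
DIC = [CO2*]/α₀ = 3.195×10^-4 / 0.06701 = 4.768 mmol/kg
CA = (α₁ + 2α₂)·DIC = (0.9249 + 2×0.008056) × 4.768 = 4.49 mmol/kg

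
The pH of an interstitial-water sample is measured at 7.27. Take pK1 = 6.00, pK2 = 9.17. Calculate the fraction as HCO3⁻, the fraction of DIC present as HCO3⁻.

α₁ = 1 / (1 + [H⁺]/K1 + K2/[H⁺]) = 1 / (1 + 10^-1.27 + 10^-1.90)
   = 1 / (1 + 0.053703 + 0.012589) = 1/1.0663 = 0.9378

α₁ = 0.938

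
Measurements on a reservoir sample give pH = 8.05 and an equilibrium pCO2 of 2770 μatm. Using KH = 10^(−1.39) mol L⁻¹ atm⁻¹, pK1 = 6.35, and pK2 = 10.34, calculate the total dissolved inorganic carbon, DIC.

DIC = 5.80 mmol/L

[CO2*] = KH · pCO2 = 10^(−1.39) × 2770×10^-6 = 1.128×10^-4 mol/L
α₀ = 1/(1 + K1/[H⁺] + K1K2/[H⁺]²) = 1/(1 + 10^+1.70 + 10^-0.59) = 0.01946
DIC = [CO2*]/α₀ = 1.128×10^-4 / 0.01946 = 5.80 mmol/L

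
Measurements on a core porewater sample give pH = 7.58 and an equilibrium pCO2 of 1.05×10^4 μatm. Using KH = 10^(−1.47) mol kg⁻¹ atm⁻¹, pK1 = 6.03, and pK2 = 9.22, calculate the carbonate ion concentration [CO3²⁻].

[CO3²⁻] = 0.289 mmol/kg

[CO2*] = KH · pCO2 = 10^(−1.47) × 1.05×10^4×10^-6 = 3.558×10^-4 mol/kg
α₀ = 1/(1 + K1/[H⁺] + K1K2/[H⁺]²) = 1/(1 + 10^+1.55 + 10^-0.09) = 0.02681
DIC = [CO2*]/α₀ = 3.558×10^-4 / 0.02681 = 13.27 mmol/kg
[CO3²⁻] = α₂·DIC; α₂ = 0.02180, so [CO3²⁻] = 0.02180 × 13.27 = 0.289 mmol/kg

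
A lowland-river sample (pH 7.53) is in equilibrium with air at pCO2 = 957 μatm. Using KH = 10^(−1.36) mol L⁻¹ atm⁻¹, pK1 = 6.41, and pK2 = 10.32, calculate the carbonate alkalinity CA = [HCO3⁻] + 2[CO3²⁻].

[CO2*] = KH · pCO2 = 10^(−1.36) × 957×10^-6 = 4.177×10^-5 mol/L
α₀ = 1/(1 + K1/[H⁺] + K1K2/[H⁺]²) = 1/(1 + 10^+1.12 + 10^-1.67) = 0.07040
DIC = [CO2*]/α₀ = 4.177×10^-5 / 0.07040 = 0.5934 mmol/L
CA = (α₁ + 2α₂)·DIC = (0.9281 + 2×0.001505) × 0.5934 = 0.552 mmol/L

CA = 0.552 mmol/L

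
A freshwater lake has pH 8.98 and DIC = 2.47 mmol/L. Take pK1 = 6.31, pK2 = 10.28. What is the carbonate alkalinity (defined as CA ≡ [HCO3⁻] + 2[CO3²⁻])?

CA = [HCO3⁻] + 2[CO3²⁻] = (α₁ + 2α₂)·DIC
At pH 8.98: [H⁺]/K1 = 10^-2.67 = 0.0021380, K2/[H⁺] = 10^-1.30 = 0.050119
α₁ = 1/(1 + 0.0021380 + 0.050119) = 1/1.0523 = 0.9503; α₂ = α₁·K2/[H⁺] = 0.04763
α₁ + 2α₂ = 1.0456
CA = 1.0456 × 2.47 = 2.58 mmol/L

CA = 2.58 mmol/L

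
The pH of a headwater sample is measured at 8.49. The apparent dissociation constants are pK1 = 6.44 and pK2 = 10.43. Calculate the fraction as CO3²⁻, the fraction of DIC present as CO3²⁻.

α₂ = 0.0113

α₂ = 1 / (1 + [H⁺]/K2 + [H⁺]²/(K1K2)) = 1 / (1 + 10^+1.94 + 10^-0.11)
   = 1 / (1 + 87.096 + 0.77625) = 1/88.873 = 0.01125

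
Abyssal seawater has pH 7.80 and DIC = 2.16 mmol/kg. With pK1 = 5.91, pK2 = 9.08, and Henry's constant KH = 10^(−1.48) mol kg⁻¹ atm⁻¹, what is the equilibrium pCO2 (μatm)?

α₀ = 1 / (1 + K1/[H⁺] + K1K2/[H⁺]²) = 1 / (1 + 10^+1.89 + 10^+0.61)
   = 1 / (1 + 77.625 + 4.0738) = 1/82.699 = 0.01209
[CO2*] = α₀ × DIC = 0.01209 × 2.16 = 0.02612 mmol/kg
pCO2 = [CO2*]/KH = 2.612×10^-5 / 3.311×10^-2 = 789 μatm

pCO2 = 789 μatm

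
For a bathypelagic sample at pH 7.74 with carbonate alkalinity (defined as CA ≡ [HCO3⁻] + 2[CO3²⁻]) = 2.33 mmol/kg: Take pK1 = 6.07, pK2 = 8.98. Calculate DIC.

DIC = 2.25 mmol/kg

CA = [HCO3⁻] + 2[CO3²⁻] = (α₁ + 2α₂)·DIC
At pH 7.74: [H⁺]/K1 = 10^-1.67 = 0.021380, K2/[H⁺] = 10^-1.24 = 0.057544
α₁ = 1/(1 + 0.021380 + 0.057544) = 1/1.0789 = 0.9268; α₂ = α₁·K2/[H⁺] = 0.05333
α₁ + 2α₂ = 1.0335
DIC = CA / (α₁ + 2α₂) = 2.33 / 1.0335 = 2.25 mmol/kg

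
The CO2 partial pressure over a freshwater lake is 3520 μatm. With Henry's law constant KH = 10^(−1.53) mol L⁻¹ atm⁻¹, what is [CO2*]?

KH = 10^(−1.53) = 2.951×10^-2 mol L⁻¹ atm⁻¹
[CO2*] = KH · pCO2 = 2.951×10^-2 × 3520×10^-6 atm = 1.04×10^-4 mol/L

[CO2*] = 104 μmol/L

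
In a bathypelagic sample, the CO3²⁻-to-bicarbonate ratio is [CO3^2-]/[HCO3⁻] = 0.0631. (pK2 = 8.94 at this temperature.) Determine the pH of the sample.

pH = 7.74

From K2 = [H⁺][CO3^2-]/[HCO3⁻]:  pH = pK2 + log₁₀([CO3^2-]/[HCO3⁻])
log₁₀(0.0631) = -1.200
pH = 8.94 + (-1.200) = 7.74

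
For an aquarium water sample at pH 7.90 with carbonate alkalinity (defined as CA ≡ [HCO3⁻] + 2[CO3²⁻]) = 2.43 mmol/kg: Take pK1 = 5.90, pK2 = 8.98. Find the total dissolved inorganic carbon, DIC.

DIC = 2.28 mmol/kg

CA = [HCO3⁻] + 2[CO3²⁻] = (α₁ + 2α₂)·DIC
At pH 7.90: [H⁺]/K1 = 10^-2.00 = 0.010000, K2/[H⁺] = 10^-1.08 = 0.083176
α₁ = 1/(1 + 0.010000 + 0.083176) = 1/1.0932 = 0.9148; α₂ = α₁·K2/[H⁺] = 0.07609
α₁ + 2α₂ = 1.0669
DIC = CA / (α₁ + 2α₂) = 2.43 / 1.0669 = 2.28 mmol/kg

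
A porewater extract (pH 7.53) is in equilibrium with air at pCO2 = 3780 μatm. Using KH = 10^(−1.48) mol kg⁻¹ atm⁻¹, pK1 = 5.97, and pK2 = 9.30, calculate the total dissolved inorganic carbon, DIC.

[CO2*] = KH · pCO2 = 10^(−1.48) × 3780×10^-6 = 1.252×10^-4 mol/kg
α₀ = 1/(1 + K1/[H⁺] + K1K2/[H⁺]²) = 1/(1 + 10^+1.56 + 10^-0.21) = 0.02637
DIC = [CO2*]/α₀ = 1.252×10^-4 / 0.02637 = 4.75 mmol/kg

DIC = 4.75 mmol/kg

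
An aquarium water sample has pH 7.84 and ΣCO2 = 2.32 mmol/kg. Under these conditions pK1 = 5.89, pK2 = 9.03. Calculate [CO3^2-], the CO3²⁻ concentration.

[CO3²⁻] = 0.139 mmol/kg

α₂ = 1 / (1 + [H⁺]/K2 + [H⁺]²/(K1K2)) = 1 / (1 + 10^+1.19 + 10^-0.76)
   = 1 / (1 + 15.488 + 0.17378) = 1/16.662 = 0.06002
[CO3²⁻] = α₂ × DIC = 0.06002 × 2.32 = 0.139 mmol/kg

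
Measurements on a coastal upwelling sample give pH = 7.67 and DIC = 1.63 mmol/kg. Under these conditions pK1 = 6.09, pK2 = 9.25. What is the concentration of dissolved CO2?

α₀ = 1 / (1 + K1/[H⁺] + K1K2/[H⁺]²) = 1 / (1 + 10^+1.58 + 10^+0.00)
   = 1 / (1 + 38.019 + 1.0000) = 1/40.019 = 0.02499
[CO2*] = α₀ × DIC = 0.02499 × 1.63 = 0.0407 mmol/kg

[CO2*] = 0.0407 mmol/kg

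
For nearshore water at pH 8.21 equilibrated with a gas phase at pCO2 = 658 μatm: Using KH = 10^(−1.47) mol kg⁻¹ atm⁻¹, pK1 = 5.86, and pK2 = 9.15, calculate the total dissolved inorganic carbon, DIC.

DIC = 5.59 mmol/kg

[CO2*] = KH · pCO2 = 10^(−1.47) × 658×10^-6 = 2.230×10^-5 mol/kg
α₀ = 1/(1 + K1/[H⁺] + K1K2/[H⁺]²) = 1/(1 + 10^+2.35 + 10^+1.41) = 0.003991
DIC = [CO2*]/α₀ = 2.230×10^-5 / 0.003991 = 5.59 mmol/kg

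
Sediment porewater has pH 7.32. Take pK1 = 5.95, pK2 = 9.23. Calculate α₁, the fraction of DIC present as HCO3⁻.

α₁ = 1 / (1 + [H⁺]/K1 + K2/[H⁺]) = 1 / (1 + 10^-1.37 + 10^-1.91)
   = 1 / (1 + 0.042658 + 0.012303) = 1/1.0550 = 0.9479

α₁ = 0.948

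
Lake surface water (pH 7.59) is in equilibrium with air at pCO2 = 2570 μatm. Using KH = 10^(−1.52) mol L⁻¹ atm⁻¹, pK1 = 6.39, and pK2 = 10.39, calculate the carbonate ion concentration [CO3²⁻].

[CO3²⁻] = 1.95 μmol/L

[CO2*] = KH · pCO2 = 10^(−1.52) × 2570×10^-6 = 7.761×10^-5 mol/L
α₀ = 1/(1 + K1/[H⁺] + K1K2/[H⁺]²) = 1/(1 + 10^+1.20 + 10^-1.60) = 0.05926
DIC = [CO2*]/α₀ = 7.761×10^-5 / 0.05926 = 1.310 mmol/L
[CO3²⁻] = α₂·DIC; α₂ = 0.001489, so [CO3²⁻] = 0.001489 × 1.310 = 0.00195 mmol/L = 1.95 μmol/L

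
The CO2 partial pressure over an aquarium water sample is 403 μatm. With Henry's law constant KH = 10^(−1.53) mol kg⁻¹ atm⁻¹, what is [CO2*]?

[CO2*] = 11.9 μmol/kg

KH = 10^(−1.53) = 2.951×10^-2 mol kg⁻¹ atm⁻¹
[CO2*] = KH · pCO2 = 2.951×10^-2 × 403×10^-6 atm = 1.19×10^-5 mol/kg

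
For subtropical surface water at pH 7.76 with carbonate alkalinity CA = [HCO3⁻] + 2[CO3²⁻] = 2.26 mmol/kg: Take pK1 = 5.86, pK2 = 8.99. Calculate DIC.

DIC = 2.17 mmol/kg

CA = [HCO3⁻] + 2[CO3²⁻] = (α₁ + 2α₂)·DIC
At pH 7.76: [H⁺]/K1 = 10^-1.90 = 0.012589, K2/[H⁺] = 10^-1.23 = 0.058884
α₁ = 1/(1 + 0.012589 + 0.058884) = 1/1.0715 = 0.9333; α₂ = α₁·K2/[H⁺] = 0.05496
α₁ + 2α₂ = 1.0432
DIC = CA / (α₁ + 2α₂) = 2.26 / 1.0432 = 2.17 mmol/kg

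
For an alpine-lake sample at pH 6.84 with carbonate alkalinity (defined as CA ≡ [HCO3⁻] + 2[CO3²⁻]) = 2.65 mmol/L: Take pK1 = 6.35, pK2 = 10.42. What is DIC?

CA = [HCO3⁻] + 2[CO3²⁻] = (α₁ + 2α₂)·DIC
At pH 6.84: [H⁺]/K1 = 10^-0.49 = 0.32359, K2/[H⁺] = 10^-3.58 = 0.00026303
α₁ = 1/(1 + 0.32359 + 0.00026303) = 1/1.3239 = 0.7554; α₂ = α₁·K2/[H⁺] = 0.0001987
α₁ + 2α₂ = 0.7558
DIC = CA / (α₁ + 2α₂) = 2.65 / 0.7558 = 3.51 mmol/L

DIC = 3.51 mmol/L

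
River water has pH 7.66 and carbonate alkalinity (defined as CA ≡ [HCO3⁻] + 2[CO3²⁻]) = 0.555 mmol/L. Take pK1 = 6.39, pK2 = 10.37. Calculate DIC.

CA = [HCO3⁻] + 2[CO3²⁻] = (α₁ + 2α₂)·DIC
At pH 7.66: [H⁺]/K1 = 10^-1.27 = 0.053703, K2/[H⁺] = 10^-2.71 = 0.0019498
α₁ = 1/(1 + 0.053703 + 0.0019498) = 1/1.0557 = 0.9473; α₂ = α₁·K2/[H⁺] = 0.001847
α₁ + 2α₂ = 0.9510
DIC = CA / (α₁ + 2α₂) = 0.555 / 0.9510 = 0.584 mmol/L

DIC = 0.584 mmol/L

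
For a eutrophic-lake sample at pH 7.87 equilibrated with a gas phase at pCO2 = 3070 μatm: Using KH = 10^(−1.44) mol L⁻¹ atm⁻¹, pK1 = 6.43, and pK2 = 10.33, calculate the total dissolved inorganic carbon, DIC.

[CO2*] = KH · pCO2 = 10^(−1.44) × 3070×10^-6 = 1.115×10^-4 mol/L
α₀ = 1/(1 + K1/[H⁺] + K1K2/[H⁺]²) = 1/(1 + 10^+1.44 + 10^-1.02) = 0.03492
DIC = [CO2*]/α₀ = 1.115×10^-4 / 0.03492 = 3.19 mmol/L

DIC = 3.19 mmol/L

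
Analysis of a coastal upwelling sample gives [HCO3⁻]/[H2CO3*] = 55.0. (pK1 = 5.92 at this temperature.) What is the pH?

pH = 7.66

From K1 = [H⁺][HCO3⁻]/[H2CO3*]:  pH = pK1 + log₁₀([HCO3⁻]/[H2CO3*])
log₁₀(55.0) = +1.740
pH = 5.92 + (+1.740) = 7.66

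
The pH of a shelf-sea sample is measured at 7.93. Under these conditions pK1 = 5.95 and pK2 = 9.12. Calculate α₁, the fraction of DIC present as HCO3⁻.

α₁ = 0.930

α₁ = 1 / (1 + [H⁺]/K1 + K2/[H⁺]) = 1 / (1 + 10^-1.98 + 10^-1.19)
   = 1 / (1 + 0.010471 + 0.064565) = 1/1.0750 = 0.9302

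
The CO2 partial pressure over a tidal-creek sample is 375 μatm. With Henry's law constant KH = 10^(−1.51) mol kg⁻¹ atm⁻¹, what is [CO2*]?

[CO2*] = 11.6 μmol/kg

KH = 10^(−1.51) = 3.090×10^-2 mol kg⁻¹ atm⁻¹
[CO2*] = KH · pCO2 = 3.090×10^-2 × 375×10^-6 atm = 1.16×10^-5 mol/kg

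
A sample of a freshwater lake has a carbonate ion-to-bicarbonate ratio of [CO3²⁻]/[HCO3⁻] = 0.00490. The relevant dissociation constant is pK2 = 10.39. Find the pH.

pH = 8.08

From K2 = [H⁺][CO3²⁻]/[HCO3⁻]:  pH = pK2 + log₁₀([CO3²⁻]/[HCO3⁻])
log₁₀(0.00490) = -2.310
pH = 10.39 + (-2.310) = 8.08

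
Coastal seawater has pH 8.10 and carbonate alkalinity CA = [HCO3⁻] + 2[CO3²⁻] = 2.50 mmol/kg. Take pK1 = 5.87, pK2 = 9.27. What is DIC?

DIC = 2.36 mmol/kg

CA = [HCO3⁻] + 2[CO3²⁻] = (α₁ + 2α₂)·DIC
At pH 8.10: [H⁺]/K1 = 10^-2.23 = 0.0058884, K2/[H⁺] = 10^-1.17 = 0.067608
α₁ = 1/(1 + 0.0058884 + 0.067608) = 1/1.0735 = 0.9315; α₂ = α₁·K2/[H⁺] = 0.06298
α₁ + 2α₂ = 1.0575
DIC = CA / (α₁ + 2α₂) = 2.50 / 1.0575 = 2.36 mmol/kg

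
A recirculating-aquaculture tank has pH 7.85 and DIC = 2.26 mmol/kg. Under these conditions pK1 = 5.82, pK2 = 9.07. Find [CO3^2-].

α₂ = 1 / (1 + [H⁺]/K2 + [H⁺]²/(K1K2)) = 1 / (1 + 10^+1.22 + 10^-0.81)
   = 1 / (1 + 16.596 + 0.15488) = 1/17.751 = 0.05634
[CO3²⁻] = α₂ × DIC = 0.05634 × 2.26 = 0.127 mmol/kg

[CO3²⁻] = 0.127 mmol/kg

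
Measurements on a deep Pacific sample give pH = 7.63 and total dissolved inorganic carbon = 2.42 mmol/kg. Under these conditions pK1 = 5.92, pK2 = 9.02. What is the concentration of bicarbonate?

α₁ = 1 / (1 + [H⁺]/K1 + K2/[H⁺]) = 1 / (1 + 10^-1.71 + 10^-1.39)
   = 1 / (1 + 0.019498 + 0.040738) = 1/1.0602 = 0.9432
[HCO3⁻] = α₁ × DIC = 0.9432 × 2.42 = 2.28 mmol/kg

[HCO3⁻] = 2.28 mmol/kg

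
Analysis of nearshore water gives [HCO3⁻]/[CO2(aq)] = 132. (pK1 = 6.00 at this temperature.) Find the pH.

From K1 = [H⁺][HCO3⁻]/[CO2(aq)]:  pH = pK1 + log₁₀([HCO3⁻]/[CO2(aq)])
log₁₀(132) = +2.121
pH = 6.00 + (+2.121) = 8.12

pH = 8.12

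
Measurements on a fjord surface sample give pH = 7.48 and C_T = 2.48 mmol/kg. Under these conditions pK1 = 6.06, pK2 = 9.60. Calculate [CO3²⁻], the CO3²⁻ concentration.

α₂ = 1 / (1 + [H⁺]/K2 + [H⁺]²/(K1K2)) = 1 / (1 + 10^+2.12 + 10^+0.70)
   = 1 / (1 + 131.83 + 5.0119) = 1/137.84 = 0.007255
[CO3²⁻] = α₂ × DIC = 0.007255 × 2.48 = 0.0180 mmol/kg = 18.0 μmol/kg

[CO3²⁻] = 18.0 μmol/kg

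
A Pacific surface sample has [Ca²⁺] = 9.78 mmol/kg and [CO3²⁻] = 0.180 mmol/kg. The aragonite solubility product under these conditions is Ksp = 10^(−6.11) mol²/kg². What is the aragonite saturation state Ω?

Ksp = 10^(−6.11) = 7.762×10^-7
Ω = [Ca²⁺][CO3²⁻]/Ksp = (9.78×10^-3)(0.180×10^-3) / 7.762×10^-7 = 2.27

Ω = 2.27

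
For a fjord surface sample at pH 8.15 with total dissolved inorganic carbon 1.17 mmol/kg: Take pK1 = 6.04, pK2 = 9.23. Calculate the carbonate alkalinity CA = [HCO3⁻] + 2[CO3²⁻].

CA = [HCO3⁻] + 2[CO3²⁻] = (α₁ + 2α₂)·DIC
At pH 8.15: [H⁺]/K1 = 10^-2.11 = 0.0077625, K2/[H⁺] = 10^-1.08 = 0.083176
α₁ = 1/(1 + 0.0077625 + 0.083176) = 1/1.0909 = 0.9166; α₂ = α₁·K2/[H⁺] = 0.07624
α₁ + 2α₂ = 1.0691
CA = 1.0691 × 1.17 = 1.25 mmol/kg

CA = 1.25 mmol/kg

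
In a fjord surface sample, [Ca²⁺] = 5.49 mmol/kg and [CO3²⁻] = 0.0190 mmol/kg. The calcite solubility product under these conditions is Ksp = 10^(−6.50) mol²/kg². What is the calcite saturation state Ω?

Ω = 0.330

Ksp = 10^(−6.50) = 3.162×10^-7
Ω = [Ca²⁺][CO3²⁻]/Ksp = (5.49×10^-3)(0.0190×10^-3) / 3.162×10^-7 = 0.330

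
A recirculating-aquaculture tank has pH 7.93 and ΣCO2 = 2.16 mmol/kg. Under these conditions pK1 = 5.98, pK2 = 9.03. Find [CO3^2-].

α₂ = 1 / (1 + [H⁺]/K2 + [H⁺]²/(K1K2)) = 1 / (1 + 10^+1.10 + 10^-0.85)
   = 1 / (1 + 12.589 + 0.14125) = 1/13.731 = 0.07283
[CO3²⁻] = α₂ × DIC = 0.07283 × 2.16 = 0.157 mmol/kg

[CO3²⁻] = 0.157 mmol/kg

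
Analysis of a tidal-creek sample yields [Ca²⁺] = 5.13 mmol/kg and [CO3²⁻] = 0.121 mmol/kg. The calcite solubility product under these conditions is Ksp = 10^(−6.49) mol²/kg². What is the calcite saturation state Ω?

Ω = 1.92

Ksp = 10^(−6.49) = 3.236×10^-7
Ω = [Ca²⁺][CO3²⁻]/Ksp = (5.13×10^-3)(0.121×10^-3) / 3.236×10^-7 = 1.92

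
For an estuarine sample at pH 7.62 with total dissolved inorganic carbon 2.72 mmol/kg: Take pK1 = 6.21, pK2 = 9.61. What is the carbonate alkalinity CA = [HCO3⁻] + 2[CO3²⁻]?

CA = [HCO3⁻] + 2[CO3²⁻] = (α₁ + 2α₂)·DIC
At pH 7.62: [H⁺]/K1 = 10^-1.41 = 0.038905, K2/[H⁺] = 10^-1.99 = 0.010233
α₁ = 1/(1 + 0.038905 + 0.010233) = 1/1.0491 = 0.9532; α₂ = α₁·K2/[H⁺] = 0.009754
α₁ + 2α₂ = 0.9727
CA = 0.9727 × 2.72 = 2.65 mmol/kg

CA = 2.65 mmol/kg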